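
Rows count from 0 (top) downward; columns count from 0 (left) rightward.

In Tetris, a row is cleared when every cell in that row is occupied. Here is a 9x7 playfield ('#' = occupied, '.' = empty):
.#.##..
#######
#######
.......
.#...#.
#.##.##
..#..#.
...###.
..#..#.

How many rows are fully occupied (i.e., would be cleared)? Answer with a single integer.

Answer: 2

Derivation:
Check each row:
  row 0: 4 empty cells -> not full
  row 1: 0 empty cells -> FULL (clear)
  row 2: 0 empty cells -> FULL (clear)
  row 3: 7 empty cells -> not full
  row 4: 5 empty cells -> not full
  row 5: 2 empty cells -> not full
  row 6: 5 empty cells -> not full
  row 7: 4 empty cells -> not full
  row 8: 5 empty cells -> not full
Total rows cleared: 2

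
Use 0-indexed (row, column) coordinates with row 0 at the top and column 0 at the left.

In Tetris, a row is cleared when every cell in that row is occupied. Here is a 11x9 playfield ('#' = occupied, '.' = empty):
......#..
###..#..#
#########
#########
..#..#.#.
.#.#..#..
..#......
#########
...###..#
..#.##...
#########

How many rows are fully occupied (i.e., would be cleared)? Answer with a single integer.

Answer: 4

Derivation:
Check each row:
  row 0: 8 empty cells -> not full
  row 1: 4 empty cells -> not full
  row 2: 0 empty cells -> FULL (clear)
  row 3: 0 empty cells -> FULL (clear)
  row 4: 6 empty cells -> not full
  row 5: 6 empty cells -> not full
  row 6: 8 empty cells -> not full
  row 7: 0 empty cells -> FULL (clear)
  row 8: 5 empty cells -> not full
  row 9: 6 empty cells -> not full
  row 10: 0 empty cells -> FULL (clear)
Total rows cleared: 4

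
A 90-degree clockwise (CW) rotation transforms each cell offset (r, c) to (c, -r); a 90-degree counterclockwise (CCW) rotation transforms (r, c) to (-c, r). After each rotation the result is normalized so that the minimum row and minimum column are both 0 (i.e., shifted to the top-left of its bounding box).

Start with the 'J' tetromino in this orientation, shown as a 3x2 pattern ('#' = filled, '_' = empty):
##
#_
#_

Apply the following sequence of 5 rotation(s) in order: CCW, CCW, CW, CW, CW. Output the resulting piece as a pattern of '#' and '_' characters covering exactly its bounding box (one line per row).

Answer: ###
__#

Derivation:
Start:
##
#_
#_
After rotation 1 (CCW):
#__
###
After rotation 2 (CCW):
_#
_#
##
After rotation 3 (CW):
#__
###
After rotation 4 (CW):
##
#_
#_
After rotation 5 (CW):
###
__#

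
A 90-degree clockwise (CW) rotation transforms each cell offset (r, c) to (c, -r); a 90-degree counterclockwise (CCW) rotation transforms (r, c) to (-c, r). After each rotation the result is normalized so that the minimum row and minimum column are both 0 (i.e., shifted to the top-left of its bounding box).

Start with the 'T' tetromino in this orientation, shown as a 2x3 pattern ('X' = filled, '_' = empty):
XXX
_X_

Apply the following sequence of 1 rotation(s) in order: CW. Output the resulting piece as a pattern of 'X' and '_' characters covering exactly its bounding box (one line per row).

Start:
XXX
_X_
After rotation 1 (CW):
_X
XX
_X

Answer: _X
XX
_X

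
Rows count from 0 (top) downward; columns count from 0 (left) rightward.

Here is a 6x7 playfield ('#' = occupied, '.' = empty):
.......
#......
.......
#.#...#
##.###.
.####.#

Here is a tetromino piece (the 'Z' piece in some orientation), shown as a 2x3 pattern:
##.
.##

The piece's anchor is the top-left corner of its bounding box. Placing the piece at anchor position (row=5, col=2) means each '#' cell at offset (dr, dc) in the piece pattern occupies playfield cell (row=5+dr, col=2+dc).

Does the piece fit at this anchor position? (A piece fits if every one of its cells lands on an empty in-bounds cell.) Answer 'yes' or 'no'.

Answer: no

Derivation:
Check each piece cell at anchor (5, 2):
  offset (0,0) -> (5,2): occupied ('#') -> FAIL
  offset (0,1) -> (5,3): occupied ('#') -> FAIL
  offset (1,1) -> (6,3): out of bounds -> FAIL
  offset (1,2) -> (6,4): out of bounds -> FAIL
All cells valid: no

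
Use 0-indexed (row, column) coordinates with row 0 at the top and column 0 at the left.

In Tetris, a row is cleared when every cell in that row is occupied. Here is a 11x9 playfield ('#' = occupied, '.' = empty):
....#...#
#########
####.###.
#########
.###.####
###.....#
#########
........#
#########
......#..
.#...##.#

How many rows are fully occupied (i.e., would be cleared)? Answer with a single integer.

Answer: 4

Derivation:
Check each row:
  row 0: 7 empty cells -> not full
  row 1: 0 empty cells -> FULL (clear)
  row 2: 2 empty cells -> not full
  row 3: 0 empty cells -> FULL (clear)
  row 4: 2 empty cells -> not full
  row 5: 5 empty cells -> not full
  row 6: 0 empty cells -> FULL (clear)
  row 7: 8 empty cells -> not full
  row 8: 0 empty cells -> FULL (clear)
  row 9: 8 empty cells -> not full
  row 10: 5 empty cells -> not full
Total rows cleared: 4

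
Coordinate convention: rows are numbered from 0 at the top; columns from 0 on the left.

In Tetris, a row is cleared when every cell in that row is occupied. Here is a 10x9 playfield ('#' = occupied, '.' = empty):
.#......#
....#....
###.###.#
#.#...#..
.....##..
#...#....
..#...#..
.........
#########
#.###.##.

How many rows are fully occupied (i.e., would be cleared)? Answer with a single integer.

Answer: 1

Derivation:
Check each row:
  row 0: 7 empty cells -> not full
  row 1: 8 empty cells -> not full
  row 2: 2 empty cells -> not full
  row 3: 6 empty cells -> not full
  row 4: 7 empty cells -> not full
  row 5: 7 empty cells -> not full
  row 6: 7 empty cells -> not full
  row 7: 9 empty cells -> not full
  row 8: 0 empty cells -> FULL (clear)
  row 9: 3 empty cells -> not full
Total rows cleared: 1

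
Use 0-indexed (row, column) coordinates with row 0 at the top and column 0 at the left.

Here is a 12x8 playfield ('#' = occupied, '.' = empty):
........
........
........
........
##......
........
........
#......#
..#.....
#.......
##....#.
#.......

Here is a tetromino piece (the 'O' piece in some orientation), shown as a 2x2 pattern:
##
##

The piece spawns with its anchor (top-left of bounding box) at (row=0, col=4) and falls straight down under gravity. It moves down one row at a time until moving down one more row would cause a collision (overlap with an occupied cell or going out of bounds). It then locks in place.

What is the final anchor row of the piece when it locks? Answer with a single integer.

Answer: 10

Derivation:
Spawn at (row=0, col=4). Try each row:
  row 0: fits
  row 1: fits
  row 2: fits
  row 3: fits
  row 4: fits
  row 5: fits
  row 6: fits
  row 7: fits
  row 8: fits
  row 9: fits
  row 10: fits
  row 11: blocked -> lock at row 10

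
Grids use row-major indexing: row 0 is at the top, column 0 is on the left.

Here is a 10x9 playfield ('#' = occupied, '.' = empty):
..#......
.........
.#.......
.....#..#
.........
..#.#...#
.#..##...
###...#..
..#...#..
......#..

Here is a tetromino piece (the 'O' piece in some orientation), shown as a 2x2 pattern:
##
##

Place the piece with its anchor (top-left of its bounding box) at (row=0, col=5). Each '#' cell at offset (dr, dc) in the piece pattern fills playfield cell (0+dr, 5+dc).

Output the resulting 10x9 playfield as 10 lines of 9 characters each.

Answer: ..#..##..
.....##..
.#.......
.....#..#
.........
..#.#...#
.#..##...
###...#..
..#...#..
......#..

Derivation:
Fill (0+0,5+0) = (0,5)
Fill (0+0,5+1) = (0,6)
Fill (0+1,5+0) = (1,5)
Fill (0+1,5+1) = (1,6)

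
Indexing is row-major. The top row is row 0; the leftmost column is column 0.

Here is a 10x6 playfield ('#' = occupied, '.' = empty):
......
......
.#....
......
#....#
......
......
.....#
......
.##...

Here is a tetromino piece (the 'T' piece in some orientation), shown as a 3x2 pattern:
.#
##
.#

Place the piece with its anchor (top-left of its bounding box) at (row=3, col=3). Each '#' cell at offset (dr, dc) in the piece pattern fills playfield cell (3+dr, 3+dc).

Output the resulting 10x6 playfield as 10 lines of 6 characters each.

Fill (3+0,3+1) = (3,4)
Fill (3+1,3+0) = (4,3)
Fill (3+1,3+1) = (4,4)
Fill (3+2,3+1) = (5,4)

Answer: ......
......
.#....
....#.
#..###
....#.
......
.....#
......
.##...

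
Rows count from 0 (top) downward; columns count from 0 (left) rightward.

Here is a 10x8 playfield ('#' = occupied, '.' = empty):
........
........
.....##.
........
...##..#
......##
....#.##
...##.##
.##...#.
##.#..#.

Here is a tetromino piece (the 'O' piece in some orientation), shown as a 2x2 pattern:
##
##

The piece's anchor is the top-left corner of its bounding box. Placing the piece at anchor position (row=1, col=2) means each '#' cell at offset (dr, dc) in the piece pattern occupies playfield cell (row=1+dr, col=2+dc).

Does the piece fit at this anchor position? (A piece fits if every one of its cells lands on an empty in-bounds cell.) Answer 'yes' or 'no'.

Check each piece cell at anchor (1, 2):
  offset (0,0) -> (1,2): empty -> OK
  offset (0,1) -> (1,3): empty -> OK
  offset (1,0) -> (2,2): empty -> OK
  offset (1,1) -> (2,3): empty -> OK
All cells valid: yes

Answer: yes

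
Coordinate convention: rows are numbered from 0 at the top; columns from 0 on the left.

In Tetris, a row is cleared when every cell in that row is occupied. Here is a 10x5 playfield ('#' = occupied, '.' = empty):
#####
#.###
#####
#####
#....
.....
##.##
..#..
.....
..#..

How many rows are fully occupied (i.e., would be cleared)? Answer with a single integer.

Answer: 3

Derivation:
Check each row:
  row 0: 0 empty cells -> FULL (clear)
  row 1: 1 empty cell -> not full
  row 2: 0 empty cells -> FULL (clear)
  row 3: 0 empty cells -> FULL (clear)
  row 4: 4 empty cells -> not full
  row 5: 5 empty cells -> not full
  row 6: 1 empty cell -> not full
  row 7: 4 empty cells -> not full
  row 8: 5 empty cells -> not full
  row 9: 4 empty cells -> not full
Total rows cleared: 3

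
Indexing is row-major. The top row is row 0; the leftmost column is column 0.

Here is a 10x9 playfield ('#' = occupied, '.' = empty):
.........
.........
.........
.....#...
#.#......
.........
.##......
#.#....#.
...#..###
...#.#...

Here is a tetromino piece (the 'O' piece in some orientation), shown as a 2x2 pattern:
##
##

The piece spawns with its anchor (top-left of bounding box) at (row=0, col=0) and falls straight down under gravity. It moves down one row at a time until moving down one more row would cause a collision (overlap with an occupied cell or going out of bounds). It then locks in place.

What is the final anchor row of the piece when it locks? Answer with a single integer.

Spawn at (row=0, col=0). Try each row:
  row 0: fits
  row 1: fits
  row 2: fits
  row 3: blocked -> lock at row 2

Answer: 2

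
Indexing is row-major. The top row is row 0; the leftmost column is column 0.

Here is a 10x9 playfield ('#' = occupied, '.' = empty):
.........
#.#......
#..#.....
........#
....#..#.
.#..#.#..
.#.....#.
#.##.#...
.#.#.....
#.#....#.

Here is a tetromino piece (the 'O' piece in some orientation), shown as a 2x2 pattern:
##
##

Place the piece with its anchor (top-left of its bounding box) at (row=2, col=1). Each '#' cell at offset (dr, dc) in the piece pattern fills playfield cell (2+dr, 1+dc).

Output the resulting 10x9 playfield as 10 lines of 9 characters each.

Fill (2+0,1+0) = (2,1)
Fill (2+0,1+1) = (2,2)
Fill (2+1,1+0) = (3,1)
Fill (2+1,1+1) = (3,2)

Answer: .........
#.#......
####.....
.##.....#
....#..#.
.#..#.#..
.#.....#.
#.##.#...
.#.#.....
#.#....#.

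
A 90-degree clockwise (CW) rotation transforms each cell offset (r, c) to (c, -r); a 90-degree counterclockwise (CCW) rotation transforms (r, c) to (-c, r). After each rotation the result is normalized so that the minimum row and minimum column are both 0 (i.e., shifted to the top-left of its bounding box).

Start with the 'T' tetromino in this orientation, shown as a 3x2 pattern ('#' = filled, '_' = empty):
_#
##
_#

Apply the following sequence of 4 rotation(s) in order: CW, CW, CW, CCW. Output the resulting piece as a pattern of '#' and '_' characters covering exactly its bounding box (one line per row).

Start:
_#
##
_#
After rotation 1 (CW):
_#_
###
After rotation 2 (CW):
#_
##
#_
After rotation 3 (CW):
###
_#_
After rotation 4 (CCW):
#_
##
#_

Answer: #_
##
#_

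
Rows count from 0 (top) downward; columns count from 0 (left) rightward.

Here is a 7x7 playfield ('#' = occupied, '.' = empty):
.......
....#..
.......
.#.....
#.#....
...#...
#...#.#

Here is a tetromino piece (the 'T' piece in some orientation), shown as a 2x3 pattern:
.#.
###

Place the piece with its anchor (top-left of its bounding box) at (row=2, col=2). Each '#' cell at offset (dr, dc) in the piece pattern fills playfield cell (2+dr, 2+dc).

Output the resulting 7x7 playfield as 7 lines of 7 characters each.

Fill (2+0,2+1) = (2,3)
Fill (2+1,2+0) = (3,2)
Fill (2+1,2+1) = (3,3)
Fill (2+1,2+2) = (3,4)

Answer: .......
....#..
...#...
.####..
#.#....
...#...
#...#.#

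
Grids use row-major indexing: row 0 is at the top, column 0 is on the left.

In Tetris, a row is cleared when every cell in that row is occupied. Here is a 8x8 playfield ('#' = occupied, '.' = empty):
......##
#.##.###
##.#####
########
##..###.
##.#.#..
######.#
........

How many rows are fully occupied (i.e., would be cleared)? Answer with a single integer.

Answer: 1

Derivation:
Check each row:
  row 0: 6 empty cells -> not full
  row 1: 2 empty cells -> not full
  row 2: 1 empty cell -> not full
  row 3: 0 empty cells -> FULL (clear)
  row 4: 3 empty cells -> not full
  row 5: 4 empty cells -> not full
  row 6: 1 empty cell -> not full
  row 7: 8 empty cells -> not full
Total rows cleared: 1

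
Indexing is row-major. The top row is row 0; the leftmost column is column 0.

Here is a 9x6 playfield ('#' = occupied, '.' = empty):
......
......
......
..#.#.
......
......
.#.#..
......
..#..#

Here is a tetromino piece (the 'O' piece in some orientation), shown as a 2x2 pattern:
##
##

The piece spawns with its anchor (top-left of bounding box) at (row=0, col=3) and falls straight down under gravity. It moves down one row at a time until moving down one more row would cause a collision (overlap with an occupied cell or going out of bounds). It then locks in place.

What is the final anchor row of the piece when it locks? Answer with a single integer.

Answer: 1

Derivation:
Spawn at (row=0, col=3). Try each row:
  row 0: fits
  row 1: fits
  row 2: blocked -> lock at row 1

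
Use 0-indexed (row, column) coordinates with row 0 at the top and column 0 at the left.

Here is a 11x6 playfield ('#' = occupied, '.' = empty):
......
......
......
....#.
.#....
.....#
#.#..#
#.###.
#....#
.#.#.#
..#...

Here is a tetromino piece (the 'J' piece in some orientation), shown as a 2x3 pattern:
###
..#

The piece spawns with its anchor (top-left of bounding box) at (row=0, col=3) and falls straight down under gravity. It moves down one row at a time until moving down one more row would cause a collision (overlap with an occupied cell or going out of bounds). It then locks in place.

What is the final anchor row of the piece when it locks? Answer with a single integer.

Spawn at (row=0, col=3). Try each row:
  row 0: fits
  row 1: fits
  row 2: fits
  row 3: blocked -> lock at row 2

Answer: 2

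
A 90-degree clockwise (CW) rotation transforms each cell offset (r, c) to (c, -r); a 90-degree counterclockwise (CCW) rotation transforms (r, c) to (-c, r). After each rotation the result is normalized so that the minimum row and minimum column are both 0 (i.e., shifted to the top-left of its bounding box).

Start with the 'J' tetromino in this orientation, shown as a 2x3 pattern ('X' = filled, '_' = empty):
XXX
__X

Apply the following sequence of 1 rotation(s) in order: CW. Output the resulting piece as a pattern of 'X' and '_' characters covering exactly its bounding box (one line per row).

Start:
XXX
__X
After rotation 1 (CW):
_X
_X
XX

Answer: _X
_X
XX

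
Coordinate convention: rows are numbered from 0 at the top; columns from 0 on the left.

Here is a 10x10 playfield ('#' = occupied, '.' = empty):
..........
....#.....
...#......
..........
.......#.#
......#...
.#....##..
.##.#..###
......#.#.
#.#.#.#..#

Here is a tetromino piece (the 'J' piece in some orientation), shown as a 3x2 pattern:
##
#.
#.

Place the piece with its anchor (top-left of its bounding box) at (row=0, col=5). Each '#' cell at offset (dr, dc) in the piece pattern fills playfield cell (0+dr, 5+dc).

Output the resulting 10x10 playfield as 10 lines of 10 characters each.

Fill (0+0,5+0) = (0,5)
Fill (0+0,5+1) = (0,6)
Fill (0+1,5+0) = (1,5)
Fill (0+2,5+0) = (2,5)

Answer: .....##...
....##....
...#.#....
..........
.......#.#
......#...
.#....##..
.##.#..###
......#.#.
#.#.#.#..#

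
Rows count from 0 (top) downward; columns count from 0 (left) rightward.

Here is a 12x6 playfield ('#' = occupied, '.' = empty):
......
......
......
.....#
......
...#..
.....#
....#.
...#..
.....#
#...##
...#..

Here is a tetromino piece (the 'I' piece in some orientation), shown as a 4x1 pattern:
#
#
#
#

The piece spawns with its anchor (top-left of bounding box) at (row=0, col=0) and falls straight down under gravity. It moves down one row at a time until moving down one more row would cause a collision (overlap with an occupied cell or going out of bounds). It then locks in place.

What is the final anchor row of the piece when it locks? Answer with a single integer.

Spawn at (row=0, col=0). Try each row:
  row 0: fits
  row 1: fits
  row 2: fits
  row 3: fits
  row 4: fits
  row 5: fits
  row 6: fits
  row 7: blocked -> lock at row 6

Answer: 6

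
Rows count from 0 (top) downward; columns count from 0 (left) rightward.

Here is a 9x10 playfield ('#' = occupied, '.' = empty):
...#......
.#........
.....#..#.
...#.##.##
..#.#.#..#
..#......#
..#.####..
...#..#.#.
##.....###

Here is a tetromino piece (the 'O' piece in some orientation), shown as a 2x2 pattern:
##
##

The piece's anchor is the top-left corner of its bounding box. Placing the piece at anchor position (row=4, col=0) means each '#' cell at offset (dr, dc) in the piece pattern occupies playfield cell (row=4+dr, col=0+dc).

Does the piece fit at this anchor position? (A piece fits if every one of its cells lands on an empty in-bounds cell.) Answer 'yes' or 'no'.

Answer: yes

Derivation:
Check each piece cell at anchor (4, 0):
  offset (0,0) -> (4,0): empty -> OK
  offset (0,1) -> (4,1): empty -> OK
  offset (1,0) -> (5,0): empty -> OK
  offset (1,1) -> (5,1): empty -> OK
All cells valid: yes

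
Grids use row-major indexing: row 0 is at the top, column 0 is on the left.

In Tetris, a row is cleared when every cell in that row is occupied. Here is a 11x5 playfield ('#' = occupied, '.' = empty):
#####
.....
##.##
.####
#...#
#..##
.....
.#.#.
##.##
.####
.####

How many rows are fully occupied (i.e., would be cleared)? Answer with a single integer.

Check each row:
  row 0: 0 empty cells -> FULL (clear)
  row 1: 5 empty cells -> not full
  row 2: 1 empty cell -> not full
  row 3: 1 empty cell -> not full
  row 4: 3 empty cells -> not full
  row 5: 2 empty cells -> not full
  row 6: 5 empty cells -> not full
  row 7: 3 empty cells -> not full
  row 8: 1 empty cell -> not full
  row 9: 1 empty cell -> not full
  row 10: 1 empty cell -> not full
Total rows cleared: 1

Answer: 1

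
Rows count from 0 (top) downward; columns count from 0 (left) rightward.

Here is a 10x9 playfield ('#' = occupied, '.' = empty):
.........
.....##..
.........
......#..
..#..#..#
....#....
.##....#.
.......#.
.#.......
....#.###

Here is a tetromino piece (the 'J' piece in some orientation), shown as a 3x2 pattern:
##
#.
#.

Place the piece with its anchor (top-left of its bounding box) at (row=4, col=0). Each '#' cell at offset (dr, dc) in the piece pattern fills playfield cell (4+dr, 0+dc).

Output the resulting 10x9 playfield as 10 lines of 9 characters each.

Fill (4+0,0+0) = (4,0)
Fill (4+0,0+1) = (4,1)
Fill (4+1,0+0) = (5,0)
Fill (4+2,0+0) = (6,0)

Answer: .........
.....##..
.........
......#..
###..#..#
#...#....
###....#.
.......#.
.#.......
....#.###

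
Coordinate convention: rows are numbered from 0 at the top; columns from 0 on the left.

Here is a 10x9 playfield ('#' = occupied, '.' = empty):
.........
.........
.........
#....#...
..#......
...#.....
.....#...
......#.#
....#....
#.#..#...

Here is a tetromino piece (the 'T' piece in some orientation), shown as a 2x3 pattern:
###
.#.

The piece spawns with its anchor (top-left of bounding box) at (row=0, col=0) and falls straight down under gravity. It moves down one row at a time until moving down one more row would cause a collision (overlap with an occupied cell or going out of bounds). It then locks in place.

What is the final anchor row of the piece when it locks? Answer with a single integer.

Spawn at (row=0, col=0). Try each row:
  row 0: fits
  row 1: fits
  row 2: fits
  row 3: blocked -> lock at row 2

Answer: 2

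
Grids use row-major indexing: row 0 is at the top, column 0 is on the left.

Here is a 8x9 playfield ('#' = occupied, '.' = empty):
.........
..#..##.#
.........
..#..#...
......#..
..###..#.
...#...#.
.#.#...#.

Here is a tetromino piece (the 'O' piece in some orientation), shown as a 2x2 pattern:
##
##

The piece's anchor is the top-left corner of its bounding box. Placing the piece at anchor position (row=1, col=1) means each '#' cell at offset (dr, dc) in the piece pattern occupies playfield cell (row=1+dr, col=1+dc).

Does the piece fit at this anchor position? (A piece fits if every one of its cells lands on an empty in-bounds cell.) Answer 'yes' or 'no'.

Answer: no

Derivation:
Check each piece cell at anchor (1, 1):
  offset (0,0) -> (1,1): empty -> OK
  offset (0,1) -> (1,2): occupied ('#') -> FAIL
  offset (1,0) -> (2,1): empty -> OK
  offset (1,1) -> (2,2): empty -> OK
All cells valid: no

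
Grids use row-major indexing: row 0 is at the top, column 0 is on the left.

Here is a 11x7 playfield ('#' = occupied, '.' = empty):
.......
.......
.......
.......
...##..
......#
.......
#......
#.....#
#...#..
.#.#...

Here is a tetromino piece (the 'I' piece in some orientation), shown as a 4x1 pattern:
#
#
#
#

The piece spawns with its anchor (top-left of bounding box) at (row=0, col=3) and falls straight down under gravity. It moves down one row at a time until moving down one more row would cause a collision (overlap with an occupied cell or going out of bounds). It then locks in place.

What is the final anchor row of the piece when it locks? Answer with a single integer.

Spawn at (row=0, col=3). Try each row:
  row 0: fits
  row 1: blocked -> lock at row 0

Answer: 0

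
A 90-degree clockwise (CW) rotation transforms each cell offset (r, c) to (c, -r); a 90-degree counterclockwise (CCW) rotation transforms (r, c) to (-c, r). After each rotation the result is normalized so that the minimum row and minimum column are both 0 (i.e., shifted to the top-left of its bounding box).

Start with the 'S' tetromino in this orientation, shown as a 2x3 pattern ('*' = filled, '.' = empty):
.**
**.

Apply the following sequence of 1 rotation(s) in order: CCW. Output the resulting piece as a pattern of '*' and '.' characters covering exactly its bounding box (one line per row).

Answer: *.
**
.*

Derivation:
Start:
.**
**.
After rotation 1 (CCW):
*.
**
.*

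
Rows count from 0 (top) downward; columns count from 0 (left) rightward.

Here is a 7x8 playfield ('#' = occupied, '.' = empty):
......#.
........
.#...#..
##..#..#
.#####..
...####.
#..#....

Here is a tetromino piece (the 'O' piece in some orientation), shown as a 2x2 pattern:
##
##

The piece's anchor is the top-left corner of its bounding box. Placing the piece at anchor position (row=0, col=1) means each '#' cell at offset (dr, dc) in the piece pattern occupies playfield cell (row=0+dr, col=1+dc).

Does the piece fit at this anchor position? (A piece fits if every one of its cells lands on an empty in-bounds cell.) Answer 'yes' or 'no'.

Answer: yes

Derivation:
Check each piece cell at anchor (0, 1):
  offset (0,0) -> (0,1): empty -> OK
  offset (0,1) -> (0,2): empty -> OK
  offset (1,0) -> (1,1): empty -> OK
  offset (1,1) -> (1,2): empty -> OK
All cells valid: yes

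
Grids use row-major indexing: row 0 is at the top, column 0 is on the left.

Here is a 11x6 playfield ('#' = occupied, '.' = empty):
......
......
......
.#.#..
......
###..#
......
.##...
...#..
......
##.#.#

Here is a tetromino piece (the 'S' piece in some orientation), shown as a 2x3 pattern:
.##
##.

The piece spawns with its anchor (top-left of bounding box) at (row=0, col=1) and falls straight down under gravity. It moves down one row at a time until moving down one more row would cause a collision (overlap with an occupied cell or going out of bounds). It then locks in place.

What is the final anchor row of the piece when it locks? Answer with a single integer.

Spawn at (row=0, col=1). Try each row:
  row 0: fits
  row 1: fits
  row 2: blocked -> lock at row 1

Answer: 1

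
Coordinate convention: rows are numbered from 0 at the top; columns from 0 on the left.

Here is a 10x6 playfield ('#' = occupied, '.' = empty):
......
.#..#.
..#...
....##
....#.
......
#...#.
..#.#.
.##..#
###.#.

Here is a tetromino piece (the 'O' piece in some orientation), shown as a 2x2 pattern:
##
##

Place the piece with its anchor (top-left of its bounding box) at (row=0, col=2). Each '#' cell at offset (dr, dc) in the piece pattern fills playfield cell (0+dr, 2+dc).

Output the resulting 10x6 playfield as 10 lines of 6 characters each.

Fill (0+0,2+0) = (0,2)
Fill (0+0,2+1) = (0,3)
Fill (0+1,2+0) = (1,2)
Fill (0+1,2+1) = (1,3)

Answer: ..##..
.####.
..#...
....##
....#.
......
#...#.
..#.#.
.##..#
###.#.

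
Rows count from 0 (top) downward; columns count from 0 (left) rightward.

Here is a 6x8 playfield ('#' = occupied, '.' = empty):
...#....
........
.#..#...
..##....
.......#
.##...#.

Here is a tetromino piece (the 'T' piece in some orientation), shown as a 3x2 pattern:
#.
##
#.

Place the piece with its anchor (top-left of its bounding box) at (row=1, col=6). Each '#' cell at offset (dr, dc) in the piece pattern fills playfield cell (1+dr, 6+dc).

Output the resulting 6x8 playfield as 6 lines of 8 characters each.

Fill (1+0,6+0) = (1,6)
Fill (1+1,6+0) = (2,6)
Fill (1+1,6+1) = (2,7)
Fill (1+2,6+0) = (3,6)

Answer: ...#....
......#.
.#..#.##
..##..#.
.......#
.##...#.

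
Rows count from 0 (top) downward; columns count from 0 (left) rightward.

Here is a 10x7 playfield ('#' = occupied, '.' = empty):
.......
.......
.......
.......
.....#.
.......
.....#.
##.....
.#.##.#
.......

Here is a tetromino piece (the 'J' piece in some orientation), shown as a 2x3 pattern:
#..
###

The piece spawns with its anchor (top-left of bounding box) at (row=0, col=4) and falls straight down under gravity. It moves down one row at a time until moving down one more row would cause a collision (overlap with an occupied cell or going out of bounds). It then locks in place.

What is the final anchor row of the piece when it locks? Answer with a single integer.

Answer: 2

Derivation:
Spawn at (row=0, col=4). Try each row:
  row 0: fits
  row 1: fits
  row 2: fits
  row 3: blocked -> lock at row 2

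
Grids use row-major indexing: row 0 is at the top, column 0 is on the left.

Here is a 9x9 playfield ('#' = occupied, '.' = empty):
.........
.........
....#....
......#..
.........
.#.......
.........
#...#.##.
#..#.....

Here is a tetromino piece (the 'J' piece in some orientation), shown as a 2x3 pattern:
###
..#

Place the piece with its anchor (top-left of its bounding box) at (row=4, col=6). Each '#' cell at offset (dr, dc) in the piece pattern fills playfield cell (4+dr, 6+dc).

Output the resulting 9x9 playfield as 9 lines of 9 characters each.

Answer: .........
.........
....#....
......#..
......###
.#......#
.........
#...#.##.
#..#.....

Derivation:
Fill (4+0,6+0) = (4,6)
Fill (4+0,6+1) = (4,7)
Fill (4+0,6+2) = (4,8)
Fill (4+1,6+2) = (5,8)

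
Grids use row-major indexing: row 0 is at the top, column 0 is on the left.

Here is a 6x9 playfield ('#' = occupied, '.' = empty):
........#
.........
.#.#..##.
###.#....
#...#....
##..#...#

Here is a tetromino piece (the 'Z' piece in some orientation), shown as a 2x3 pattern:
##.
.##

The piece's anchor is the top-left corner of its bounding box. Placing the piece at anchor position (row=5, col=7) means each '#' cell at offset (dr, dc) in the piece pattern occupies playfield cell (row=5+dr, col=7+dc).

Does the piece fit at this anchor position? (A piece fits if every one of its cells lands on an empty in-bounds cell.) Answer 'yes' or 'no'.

Answer: no

Derivation:
Check each piece cell at anchor (5, 7):
  offset (0,0) -> (5,7): empty -> OK
  offset (0,1) -> (5,8): occupied ('#') -> FAIL
  offset (1,1) -> (6,8): out of bounds -> FAIL
  offset (1,2) -> (6,9): out of bounds -> FAIL
All cells valid: no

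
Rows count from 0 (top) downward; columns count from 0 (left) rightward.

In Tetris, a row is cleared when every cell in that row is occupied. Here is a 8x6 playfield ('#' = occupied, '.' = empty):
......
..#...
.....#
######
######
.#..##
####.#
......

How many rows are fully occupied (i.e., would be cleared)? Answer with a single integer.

Answer: 2

Derivation:
Check each row:
  row 0: 6 empty cells -> not full
  row 1: 5 empty cells -> not full
  row 2: 5 empty cells -> not full
  row 3: 0 empty cells -> FULL (clear)
  row 4: 0 empty cells -> FULL (clear)
  row 5: 3 empty cells -> not full
  row 6: 1 empty cell -> not full
  row 7: 6 empty cells -> not full
Total rows cleared: 2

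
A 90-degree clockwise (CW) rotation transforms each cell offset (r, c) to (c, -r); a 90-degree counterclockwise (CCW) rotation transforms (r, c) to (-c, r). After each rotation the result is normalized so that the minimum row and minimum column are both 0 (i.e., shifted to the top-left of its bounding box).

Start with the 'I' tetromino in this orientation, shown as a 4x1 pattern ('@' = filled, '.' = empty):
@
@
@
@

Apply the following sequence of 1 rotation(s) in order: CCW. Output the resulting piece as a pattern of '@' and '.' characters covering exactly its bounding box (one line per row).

Answer: @@@@

Derivation:
Start:
@
@
@
@
After rotation 1 (CCW):
@@@@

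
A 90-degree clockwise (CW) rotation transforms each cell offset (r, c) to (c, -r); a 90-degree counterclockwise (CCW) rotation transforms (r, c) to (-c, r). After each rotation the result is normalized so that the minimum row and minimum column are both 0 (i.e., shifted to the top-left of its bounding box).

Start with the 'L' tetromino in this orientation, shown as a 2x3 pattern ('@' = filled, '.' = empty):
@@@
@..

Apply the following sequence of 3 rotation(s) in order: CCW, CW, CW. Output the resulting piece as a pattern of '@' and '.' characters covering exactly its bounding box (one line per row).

Answer: @@
.@
.@

Derivation:
Start:
@@@
@..
After rotation 1 (CCW):
@.
@.
@@
After rotation 2 (CW):
@@@
@..
After rotation 3 (CW):
@@
.@
.@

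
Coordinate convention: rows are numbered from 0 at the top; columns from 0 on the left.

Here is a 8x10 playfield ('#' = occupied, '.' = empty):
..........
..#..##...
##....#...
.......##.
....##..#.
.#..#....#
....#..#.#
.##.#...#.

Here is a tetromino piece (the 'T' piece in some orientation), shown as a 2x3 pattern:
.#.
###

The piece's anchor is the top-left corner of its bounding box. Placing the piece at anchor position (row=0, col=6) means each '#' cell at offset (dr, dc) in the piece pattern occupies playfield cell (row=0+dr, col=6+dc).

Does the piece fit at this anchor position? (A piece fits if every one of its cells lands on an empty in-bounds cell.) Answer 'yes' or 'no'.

Answer: no

Derivation:
Check each piece cell at anchor (0, 6):
  offset (0,1) -> (0,7): empty -> OK
  offset (1,0) -> (1,6): occupied ('#') -> FAIL
  offset (1,1) -> (1,7): empty -> OK
  offset (1,2) -> (1,8): empty -> OK
All cells valid: no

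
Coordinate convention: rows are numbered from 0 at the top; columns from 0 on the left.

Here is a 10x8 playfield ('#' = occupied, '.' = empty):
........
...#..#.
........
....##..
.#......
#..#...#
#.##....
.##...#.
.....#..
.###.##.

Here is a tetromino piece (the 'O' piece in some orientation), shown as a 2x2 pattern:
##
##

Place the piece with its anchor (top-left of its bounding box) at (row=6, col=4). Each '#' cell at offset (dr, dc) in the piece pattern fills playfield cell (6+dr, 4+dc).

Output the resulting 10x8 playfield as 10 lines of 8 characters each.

Fill (6+0,4+0) = (6,4)
Fill (6+0,4+1) = (6,5)
Fill (6+1,4+0) = (7,4)
Fill (6+1,4+1) = (7,5)

Answer: ........
...#..#.
........
....##..
.#......
#..#...#
#.####..
.##.###.
.....#..
.###.##.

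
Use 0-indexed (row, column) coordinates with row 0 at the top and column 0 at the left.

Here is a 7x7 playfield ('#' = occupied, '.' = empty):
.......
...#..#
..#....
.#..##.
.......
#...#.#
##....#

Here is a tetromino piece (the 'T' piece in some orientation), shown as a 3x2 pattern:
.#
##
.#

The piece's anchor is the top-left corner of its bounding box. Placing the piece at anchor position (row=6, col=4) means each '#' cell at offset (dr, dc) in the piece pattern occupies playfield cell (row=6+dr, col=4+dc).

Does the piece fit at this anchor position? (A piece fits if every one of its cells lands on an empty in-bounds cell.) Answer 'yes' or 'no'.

Check each piece cell at anchor (6, 4):
  offset (0,1) -> (6,5): empty -> OK
  offset (1,0) -> (7,4): out of bounds -> FAIL
  offset (1,1) -> (7,5): out of bounds -> FAIL
  offset (2,1) -> (8,5): out of bounds -> FAIL
All cells valid: no

Answer: no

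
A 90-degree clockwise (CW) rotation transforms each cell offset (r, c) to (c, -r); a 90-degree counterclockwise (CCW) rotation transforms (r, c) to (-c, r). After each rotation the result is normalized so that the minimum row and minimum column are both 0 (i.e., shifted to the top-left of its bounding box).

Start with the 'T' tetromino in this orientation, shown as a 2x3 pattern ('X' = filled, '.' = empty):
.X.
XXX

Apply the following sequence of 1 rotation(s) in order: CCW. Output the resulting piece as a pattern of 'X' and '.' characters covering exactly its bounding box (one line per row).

Answer: .X
XX
.X

Derivation:
Start:
.X.
XXX
After rotation 1 (CCW):
.X
XX
.X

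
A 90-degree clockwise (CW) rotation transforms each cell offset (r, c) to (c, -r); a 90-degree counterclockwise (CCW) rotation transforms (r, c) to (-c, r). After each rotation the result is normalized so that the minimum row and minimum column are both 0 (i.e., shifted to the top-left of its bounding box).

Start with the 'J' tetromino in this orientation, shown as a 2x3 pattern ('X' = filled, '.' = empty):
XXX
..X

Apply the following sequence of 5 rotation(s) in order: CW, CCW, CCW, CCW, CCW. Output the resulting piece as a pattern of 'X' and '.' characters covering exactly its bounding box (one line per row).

Start:
XXX
..X
After rotation 1 (CW):
.X
.X
XX
After rotation 2 (CCW):
XXX
..X
After rotation 3 (CCW):
XX
X.
X.
After rotation 4 (CCW):
X..
XXX
After rotation 5 (CCW):
.X
.X
XX

Answer: .X
.X
XX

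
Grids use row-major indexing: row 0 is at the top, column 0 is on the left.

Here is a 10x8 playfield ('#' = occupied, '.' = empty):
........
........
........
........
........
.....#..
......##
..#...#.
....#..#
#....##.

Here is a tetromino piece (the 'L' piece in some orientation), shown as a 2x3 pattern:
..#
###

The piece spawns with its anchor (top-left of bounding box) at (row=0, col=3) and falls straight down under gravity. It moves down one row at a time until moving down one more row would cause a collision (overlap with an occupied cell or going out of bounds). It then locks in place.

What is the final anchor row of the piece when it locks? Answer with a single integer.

Answer: 3

Derivation:
Spawn at (row=0, col=3). Try each row:
  row 0: fits
  row 1: fits
  row 2: fits
  row 3: fits
  row 4: blocked -> lock at row 3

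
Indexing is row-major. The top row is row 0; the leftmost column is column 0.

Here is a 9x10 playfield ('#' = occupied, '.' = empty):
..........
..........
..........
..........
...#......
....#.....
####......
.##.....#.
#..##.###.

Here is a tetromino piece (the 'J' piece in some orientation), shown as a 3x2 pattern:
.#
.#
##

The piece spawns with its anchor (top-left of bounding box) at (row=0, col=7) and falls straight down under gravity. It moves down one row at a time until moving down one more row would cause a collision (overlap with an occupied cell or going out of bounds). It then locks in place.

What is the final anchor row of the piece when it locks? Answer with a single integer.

Spawn at (row=0, col=7). Try each row:
  row 0: fits
  row 1: fits
  row 2: fits
  row 3: fits
  row 4: fits
  row 5: blocked -> lock at row 4

Answer: 4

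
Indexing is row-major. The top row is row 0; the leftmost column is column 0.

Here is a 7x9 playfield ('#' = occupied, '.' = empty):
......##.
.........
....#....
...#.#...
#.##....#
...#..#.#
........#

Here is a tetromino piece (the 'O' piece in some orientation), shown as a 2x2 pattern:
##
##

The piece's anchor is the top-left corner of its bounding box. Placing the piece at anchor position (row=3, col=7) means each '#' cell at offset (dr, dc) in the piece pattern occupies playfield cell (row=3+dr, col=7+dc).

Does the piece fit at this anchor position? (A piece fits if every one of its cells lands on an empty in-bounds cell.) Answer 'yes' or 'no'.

Answer: no

Derivation:
Check each piece cell at anchor (3, 7):
  offset (0,0) -> (3,7): empty -> OK
  offset (0,1) -> (3,8): empty -> OK
  offset (1,0) -> (4,7): empty -> OK
  offset (1,1) -> (4,8): occupied ('#') -> FAIL
All cells valid: no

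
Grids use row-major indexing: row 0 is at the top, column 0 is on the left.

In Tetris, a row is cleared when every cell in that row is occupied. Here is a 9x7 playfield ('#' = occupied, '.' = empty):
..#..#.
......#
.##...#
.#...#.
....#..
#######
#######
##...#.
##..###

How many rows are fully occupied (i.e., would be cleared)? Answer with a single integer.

Check each row:
  row 0: 5 empty cells -> not full
  row 1: 6 empty cells -> not full
  row 2: 4 empty cells -> not full
  row 3: 5 empty cells -> not full
  row 4: 6 empty cells -> not full
  row 5: 0 empty cells -> FULL (clear)
  row 6: 0 empty cells -> FULL (clear)
  row 7: 4 empty cells -> not full
  row 8: 2 empty cells -> not full
Total rows cleared: 2

Answer: 2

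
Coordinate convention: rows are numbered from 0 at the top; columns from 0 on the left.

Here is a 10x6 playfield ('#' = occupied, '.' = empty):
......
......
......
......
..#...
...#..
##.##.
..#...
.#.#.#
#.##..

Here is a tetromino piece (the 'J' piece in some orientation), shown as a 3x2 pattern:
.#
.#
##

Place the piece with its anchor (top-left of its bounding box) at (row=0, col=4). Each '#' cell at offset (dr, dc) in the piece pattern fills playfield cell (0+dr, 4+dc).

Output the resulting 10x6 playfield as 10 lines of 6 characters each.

Answer: .....#
.....#
....##
......
..#...
...#..
##.##.
..#...
.#.#.#
#.##..

Derivation:
Fill (0+0,4+1) = (0,5)
Fill (0+1,4+1) = (1,5)
Fill (0+2,4+0) = (2,4)
Fill (0+2,4+1) = (2,5)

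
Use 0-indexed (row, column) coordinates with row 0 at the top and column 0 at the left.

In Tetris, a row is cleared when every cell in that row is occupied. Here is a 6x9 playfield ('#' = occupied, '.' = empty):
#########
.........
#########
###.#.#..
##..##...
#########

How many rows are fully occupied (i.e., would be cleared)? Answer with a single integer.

Answer: 3

Derivation:
Check each row:
  row 0: 0 empty cells -> FULL (clear)
  row 1: 9 empty cells -> not full
  row 2: 0 empty cells -> FULL (clear)
  row 3: 4 empty cells -> not full
  row 4: 5 empty cells -> not full
  row 5: 0 empty cells -> FULL (clear)
Total rows cleared: 3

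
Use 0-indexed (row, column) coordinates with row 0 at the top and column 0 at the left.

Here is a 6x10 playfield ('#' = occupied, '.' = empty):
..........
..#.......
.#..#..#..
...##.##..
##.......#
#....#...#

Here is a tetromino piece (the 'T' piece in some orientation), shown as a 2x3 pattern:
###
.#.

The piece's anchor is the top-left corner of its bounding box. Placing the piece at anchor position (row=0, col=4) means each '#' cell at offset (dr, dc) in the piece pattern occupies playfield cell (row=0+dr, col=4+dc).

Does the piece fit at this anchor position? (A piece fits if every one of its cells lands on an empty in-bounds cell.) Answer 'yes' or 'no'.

Check each piece cell at anchor (0, 4):
  offset (0,0) -> (0,4): empty -> OK
  offset (0,1) -> (0,5): empty -> OK
  offset (0,2) -> (0,6): empty -> OK
  offset (1,1) -> (1,5): empty -> OK
All cells valid: yes

Answer: yes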